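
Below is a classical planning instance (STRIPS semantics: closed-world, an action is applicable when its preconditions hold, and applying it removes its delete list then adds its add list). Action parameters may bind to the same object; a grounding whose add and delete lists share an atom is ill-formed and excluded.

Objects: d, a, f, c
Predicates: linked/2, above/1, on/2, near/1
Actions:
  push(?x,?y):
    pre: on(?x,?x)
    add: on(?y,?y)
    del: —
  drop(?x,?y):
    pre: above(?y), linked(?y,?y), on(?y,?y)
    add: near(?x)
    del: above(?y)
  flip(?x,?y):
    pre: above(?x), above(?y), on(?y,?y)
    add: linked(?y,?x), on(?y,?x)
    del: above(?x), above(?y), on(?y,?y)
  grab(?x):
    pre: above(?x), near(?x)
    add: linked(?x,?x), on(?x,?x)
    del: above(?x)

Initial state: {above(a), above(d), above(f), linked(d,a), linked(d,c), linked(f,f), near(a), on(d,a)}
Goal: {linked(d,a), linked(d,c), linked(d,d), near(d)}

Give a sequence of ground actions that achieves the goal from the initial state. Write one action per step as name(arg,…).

1. grab(a)  →  {above(d), above(f), linked(a,a), linked(d,a), linked(d,c), linked(f,f), near(a), on(a,a), on(d,a)}
2. push(a,f)  →  {above(d), above(f), linked(a,a), linked(d,a), linked(d,c), linked(f,f), near(a), on(a,a), on(d,a), on(f,f)}
3. drop(d,f)  →  {above(d), linked(a,a), linked(d,a), linked(d,c), linked(f,f), near(a), near(d), on(a,a), on(d,a), on(f,f)}
4. grab(d)  →  {linked(a,a), linked(d,a), linked(d,c), linked(d,d), linked(f,f), near(a), near(d), on(a,a), on(d,a), on(d,d), on(f,f)}

grab(a); push(a,f); drop(d,f); grab(d)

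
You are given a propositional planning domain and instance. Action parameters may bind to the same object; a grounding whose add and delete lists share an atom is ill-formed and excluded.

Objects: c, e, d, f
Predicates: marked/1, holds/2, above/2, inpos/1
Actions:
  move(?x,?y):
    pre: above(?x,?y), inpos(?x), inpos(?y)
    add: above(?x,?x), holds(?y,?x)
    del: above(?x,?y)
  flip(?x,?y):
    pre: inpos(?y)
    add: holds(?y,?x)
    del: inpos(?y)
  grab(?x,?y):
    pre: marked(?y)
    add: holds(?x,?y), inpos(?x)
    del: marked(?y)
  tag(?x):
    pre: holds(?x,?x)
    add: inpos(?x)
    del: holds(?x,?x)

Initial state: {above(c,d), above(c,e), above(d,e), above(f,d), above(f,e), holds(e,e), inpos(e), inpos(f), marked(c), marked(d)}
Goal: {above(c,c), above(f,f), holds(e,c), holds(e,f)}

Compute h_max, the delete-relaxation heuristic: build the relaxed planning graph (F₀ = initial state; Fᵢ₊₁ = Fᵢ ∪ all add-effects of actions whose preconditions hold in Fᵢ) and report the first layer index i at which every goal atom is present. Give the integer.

F0 = init (10 atoms)
F1 = F0 ∪ {above(f,f), holds(c,c), holds(c,d), holds(d,c), holds(d,d), holds(e,c), holds(e,d), holds(e,f), holds(f,c), holds(f,d), holds(f,e), holds(f,f), inpos(c), inpos(d)}  (24 atoms)
F2 = F1 ∪ {above(c,c), above(d,d), holds(c,e), holds(c,f), holds(d,e), holds(d,f)}  (30 atoms)
goal ⊆ F2  ⇒  h_max = 2

2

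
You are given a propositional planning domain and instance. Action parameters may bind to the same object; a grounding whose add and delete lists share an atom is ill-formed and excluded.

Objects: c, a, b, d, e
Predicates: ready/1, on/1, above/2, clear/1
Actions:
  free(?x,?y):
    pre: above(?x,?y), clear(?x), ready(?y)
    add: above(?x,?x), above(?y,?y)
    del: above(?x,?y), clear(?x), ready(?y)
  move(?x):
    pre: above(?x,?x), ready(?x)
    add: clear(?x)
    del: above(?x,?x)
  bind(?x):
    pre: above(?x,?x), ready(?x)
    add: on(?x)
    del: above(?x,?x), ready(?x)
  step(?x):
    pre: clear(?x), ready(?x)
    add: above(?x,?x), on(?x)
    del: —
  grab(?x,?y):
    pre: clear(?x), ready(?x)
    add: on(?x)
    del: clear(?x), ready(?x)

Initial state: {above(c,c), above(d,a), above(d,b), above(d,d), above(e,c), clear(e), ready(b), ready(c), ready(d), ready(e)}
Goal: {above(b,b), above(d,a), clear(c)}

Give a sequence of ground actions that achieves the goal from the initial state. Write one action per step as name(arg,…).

1. move(c)  →  {above(d,a), above(d,b), above(d,d), above(e,c), clear(c), clear(e), ready(b), ready(c), ready(d), ready(e)}
2. move(d)  →  {above(d,a), above(d,b), above(e,c), clear(c), clear(d), clear(e), ready(b), ready(c), ready(d), ready(e)}
3. free(d,b)  →  {above(b,b), above(d,a), above(d,d), above(e,c), clear(c), clear(e), ready(c), ready(d), ready(e)}

move(c); move(d); free(d,b)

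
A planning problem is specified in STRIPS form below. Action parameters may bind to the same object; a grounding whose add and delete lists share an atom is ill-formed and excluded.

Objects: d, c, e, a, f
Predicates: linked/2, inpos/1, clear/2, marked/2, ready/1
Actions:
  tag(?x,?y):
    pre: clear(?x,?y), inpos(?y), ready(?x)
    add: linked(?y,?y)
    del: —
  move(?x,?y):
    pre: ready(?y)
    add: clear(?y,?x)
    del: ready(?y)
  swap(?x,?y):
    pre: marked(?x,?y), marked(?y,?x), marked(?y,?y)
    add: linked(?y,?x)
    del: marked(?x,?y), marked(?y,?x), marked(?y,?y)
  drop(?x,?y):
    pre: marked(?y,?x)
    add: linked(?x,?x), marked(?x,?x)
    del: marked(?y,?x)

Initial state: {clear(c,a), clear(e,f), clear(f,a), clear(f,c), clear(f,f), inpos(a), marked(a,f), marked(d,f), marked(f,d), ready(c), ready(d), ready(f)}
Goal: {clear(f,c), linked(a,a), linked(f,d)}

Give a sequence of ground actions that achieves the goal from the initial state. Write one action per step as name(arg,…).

1. tag(c,a)  →  {clear(c,a), clear(e,f), clear(f,a), clear(f,c), clear(f,f), inpos(a), linked(a,a), marked(a,f), marked(d,f), marked(f,d), ready(c), ready(d), ready(f)}
2. drop(f,a)  →  {clear(c,a), clear(e,f), clear(f,a), clear(f,c), clear(f,f), inpos(a), linked(a,a), linked(f,f), marked(d,f), marked(f,d), marked(f,f), ready(c), ready(d), ready(f)}
3. swap(d,f)  →  {clear(c,a), clear(e,f), clear(f,a), clear(f,c), clear(f,f), inpos(a), linked(a,a), linked(f,d), linked(f,f), ready(c), ready(d), ready(f)}

tag(c,a); drop(f,a); swap(d,f)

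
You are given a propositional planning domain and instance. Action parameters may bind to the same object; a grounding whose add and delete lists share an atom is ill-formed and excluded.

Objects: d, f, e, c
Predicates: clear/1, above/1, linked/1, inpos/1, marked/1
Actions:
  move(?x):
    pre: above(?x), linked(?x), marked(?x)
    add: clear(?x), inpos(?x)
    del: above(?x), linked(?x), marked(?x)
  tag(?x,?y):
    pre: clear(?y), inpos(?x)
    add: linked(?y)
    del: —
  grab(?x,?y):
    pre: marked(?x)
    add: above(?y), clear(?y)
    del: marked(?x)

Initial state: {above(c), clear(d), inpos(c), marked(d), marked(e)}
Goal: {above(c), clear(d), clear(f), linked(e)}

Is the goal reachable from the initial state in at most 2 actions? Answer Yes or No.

1. grab(d,f)  →  {above(c), above(f), clear(d), clear(f), inpos(c), marked(e)}
2. grab(e,e)  →  {above(c), above(e), above(f), clear(d), clear(e), clear(f), inpos(c)}
3. tag(c,e)  →  {above(c), above(e), above(f), clear(d), clear(e), clear(f), inpos(c), linked(e)}
optimal plan length = 3; 3 > 2

No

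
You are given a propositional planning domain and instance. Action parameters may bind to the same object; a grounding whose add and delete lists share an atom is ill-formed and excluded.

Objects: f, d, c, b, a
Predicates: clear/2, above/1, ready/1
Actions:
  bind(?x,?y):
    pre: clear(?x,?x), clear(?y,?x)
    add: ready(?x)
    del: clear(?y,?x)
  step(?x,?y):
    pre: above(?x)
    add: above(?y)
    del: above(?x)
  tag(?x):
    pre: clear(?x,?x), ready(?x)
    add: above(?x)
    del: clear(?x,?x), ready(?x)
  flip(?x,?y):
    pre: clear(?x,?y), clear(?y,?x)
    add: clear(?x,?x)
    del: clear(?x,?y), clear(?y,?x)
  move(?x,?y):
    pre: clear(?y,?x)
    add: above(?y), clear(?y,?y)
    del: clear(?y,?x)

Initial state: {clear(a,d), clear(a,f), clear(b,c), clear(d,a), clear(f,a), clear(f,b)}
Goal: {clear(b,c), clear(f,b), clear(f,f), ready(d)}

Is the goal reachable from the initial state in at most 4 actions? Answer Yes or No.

Yes

1. flip(f,a)  →  {clear(a,d), clear(b,c), clear(d,a), clear(f,b), clear(f,f)}
2. flip(d,a)  →  {clear(b,c), clear(d,d), clear(f,b), clear(f,f)}
3. bind(d,d)  →  {clear(b,c), clear(f,b), clear(f,f), ready(d)}
optimal plan length = 3; 3 ≤ 4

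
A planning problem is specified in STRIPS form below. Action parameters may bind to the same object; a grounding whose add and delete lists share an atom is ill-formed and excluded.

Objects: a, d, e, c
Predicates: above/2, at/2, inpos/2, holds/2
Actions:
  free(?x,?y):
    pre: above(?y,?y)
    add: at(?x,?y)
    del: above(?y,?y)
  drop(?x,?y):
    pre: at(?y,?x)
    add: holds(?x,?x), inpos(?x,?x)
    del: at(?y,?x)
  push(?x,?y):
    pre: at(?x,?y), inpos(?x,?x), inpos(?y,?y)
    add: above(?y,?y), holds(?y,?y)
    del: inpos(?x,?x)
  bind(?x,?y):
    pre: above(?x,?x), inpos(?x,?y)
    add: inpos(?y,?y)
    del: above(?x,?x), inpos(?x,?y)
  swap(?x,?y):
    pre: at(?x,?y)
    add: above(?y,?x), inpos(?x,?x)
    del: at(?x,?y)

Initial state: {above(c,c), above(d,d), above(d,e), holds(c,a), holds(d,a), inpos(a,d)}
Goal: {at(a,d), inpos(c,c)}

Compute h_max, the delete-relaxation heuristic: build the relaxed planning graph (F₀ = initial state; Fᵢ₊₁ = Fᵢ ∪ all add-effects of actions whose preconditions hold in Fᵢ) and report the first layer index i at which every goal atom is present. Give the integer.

2

F0 = init (6 atoms)
F1 = F0 ∪ {at(a,c), at(a,d), at(c,c), at(c,d), at(d,c), at(d,d), at(e,c), at(e,d)}  (14 atoms)
F2 = F1 ∪ {above(c,a), above(c,d), above(c,e), above(d,a), above(d,c), holds(c,c), holds(d,d), inpos(a,a), inpos(c,c), inpos(d,d), inpos(e,e)}  (25 atoms)
goal ⊆ F2  ⇒  h_max = 2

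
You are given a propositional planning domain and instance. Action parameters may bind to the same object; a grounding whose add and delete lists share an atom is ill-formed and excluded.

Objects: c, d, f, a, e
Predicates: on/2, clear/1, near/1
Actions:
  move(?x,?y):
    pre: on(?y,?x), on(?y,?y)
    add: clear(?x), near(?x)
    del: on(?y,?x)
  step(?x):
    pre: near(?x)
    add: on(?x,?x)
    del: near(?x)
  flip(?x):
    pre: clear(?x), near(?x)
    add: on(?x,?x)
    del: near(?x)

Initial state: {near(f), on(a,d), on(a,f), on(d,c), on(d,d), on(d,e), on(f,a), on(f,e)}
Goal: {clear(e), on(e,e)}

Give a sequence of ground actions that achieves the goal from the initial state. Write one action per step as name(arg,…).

move(e,d); step(e)

1. move(e,d)  →  {clear(e), near(e), near(f), on(a,d), on(a,f), on(d,c), on(d,d), on(f,a), on(f,e)}
2. step(e)  →  {clear(e), near(f), on(a,d), on(a,f), on(d,c), on(d,d), on(e,e), on(f,a), on(f,e)}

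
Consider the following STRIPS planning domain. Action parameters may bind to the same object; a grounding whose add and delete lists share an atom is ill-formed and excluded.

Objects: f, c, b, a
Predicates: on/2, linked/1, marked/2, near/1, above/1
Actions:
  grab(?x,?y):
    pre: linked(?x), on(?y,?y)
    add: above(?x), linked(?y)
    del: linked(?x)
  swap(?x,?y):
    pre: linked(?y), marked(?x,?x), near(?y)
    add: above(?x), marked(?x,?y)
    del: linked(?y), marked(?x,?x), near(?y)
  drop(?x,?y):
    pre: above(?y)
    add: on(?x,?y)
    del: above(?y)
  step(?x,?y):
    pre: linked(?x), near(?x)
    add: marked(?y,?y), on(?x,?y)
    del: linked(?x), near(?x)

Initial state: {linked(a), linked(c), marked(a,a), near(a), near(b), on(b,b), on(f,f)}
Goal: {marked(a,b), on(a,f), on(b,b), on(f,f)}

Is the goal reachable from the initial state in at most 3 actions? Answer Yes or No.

Yes

1. grab(c,b)  →  {above(c), linked(a), linked(b), marked(a,a), near(a), near(b), on(b,b), on(f,f)}
2. swap(a,b)  →  {above(a), above(c), linked(a), marked(a,b), near(a), on(b,b), on(f,f)}
3. step(a,f)  →  {above(a), above(c), marked(a,b), marked(f,f), on(a,f), on(b,b), on(f,f)}
optimal plan length = 3; 3 ≤ 3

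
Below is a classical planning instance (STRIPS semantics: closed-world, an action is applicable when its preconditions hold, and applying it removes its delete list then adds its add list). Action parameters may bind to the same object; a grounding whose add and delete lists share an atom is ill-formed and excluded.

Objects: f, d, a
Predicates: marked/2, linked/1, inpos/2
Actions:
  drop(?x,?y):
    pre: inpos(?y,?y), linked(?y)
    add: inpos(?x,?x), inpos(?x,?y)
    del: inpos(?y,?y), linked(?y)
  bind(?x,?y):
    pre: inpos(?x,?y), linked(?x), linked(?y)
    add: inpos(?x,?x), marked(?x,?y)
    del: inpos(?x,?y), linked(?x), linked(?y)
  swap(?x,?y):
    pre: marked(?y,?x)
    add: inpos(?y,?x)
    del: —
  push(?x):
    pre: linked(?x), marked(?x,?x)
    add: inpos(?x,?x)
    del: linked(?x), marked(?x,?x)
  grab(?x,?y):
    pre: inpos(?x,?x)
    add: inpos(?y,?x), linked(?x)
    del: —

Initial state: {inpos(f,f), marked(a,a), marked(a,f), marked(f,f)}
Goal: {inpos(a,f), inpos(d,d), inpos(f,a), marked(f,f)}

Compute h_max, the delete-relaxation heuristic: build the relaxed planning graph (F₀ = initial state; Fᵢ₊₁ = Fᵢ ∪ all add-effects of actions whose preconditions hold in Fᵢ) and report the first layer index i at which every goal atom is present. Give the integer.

2

F0 = init (4 atoms)
F1 = F0 ∪ {inpos(a,a), inpos(a,f), inpos(d,f), linked(f)}  (8 atoms)
F2 = F1 ∪ {inpos(d,a), inpos(d,d), inpos(f,a), linked(a)}  (12 atoms)
goal ⊆ F2  ⇒  h_max = 2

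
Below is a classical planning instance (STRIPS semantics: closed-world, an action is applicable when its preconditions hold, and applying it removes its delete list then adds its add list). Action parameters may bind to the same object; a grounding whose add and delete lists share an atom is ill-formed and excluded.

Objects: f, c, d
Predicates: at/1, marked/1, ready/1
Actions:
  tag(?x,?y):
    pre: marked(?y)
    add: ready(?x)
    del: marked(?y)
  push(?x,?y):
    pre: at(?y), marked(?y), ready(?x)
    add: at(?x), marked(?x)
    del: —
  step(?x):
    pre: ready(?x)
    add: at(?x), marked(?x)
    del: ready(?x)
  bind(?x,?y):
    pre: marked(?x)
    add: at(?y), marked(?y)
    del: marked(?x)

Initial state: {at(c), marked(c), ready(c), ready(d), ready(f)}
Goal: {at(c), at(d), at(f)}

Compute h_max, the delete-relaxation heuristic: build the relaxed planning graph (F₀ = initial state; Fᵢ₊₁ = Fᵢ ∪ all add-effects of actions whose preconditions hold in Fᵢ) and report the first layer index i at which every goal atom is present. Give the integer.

F0 = init (5 atoms)
F1 = F0 ∪ {at(d), at(f), marked(d), marked(f)}  (9 atoms)
goal ⊆ F1  ⇒  h_max = 1

1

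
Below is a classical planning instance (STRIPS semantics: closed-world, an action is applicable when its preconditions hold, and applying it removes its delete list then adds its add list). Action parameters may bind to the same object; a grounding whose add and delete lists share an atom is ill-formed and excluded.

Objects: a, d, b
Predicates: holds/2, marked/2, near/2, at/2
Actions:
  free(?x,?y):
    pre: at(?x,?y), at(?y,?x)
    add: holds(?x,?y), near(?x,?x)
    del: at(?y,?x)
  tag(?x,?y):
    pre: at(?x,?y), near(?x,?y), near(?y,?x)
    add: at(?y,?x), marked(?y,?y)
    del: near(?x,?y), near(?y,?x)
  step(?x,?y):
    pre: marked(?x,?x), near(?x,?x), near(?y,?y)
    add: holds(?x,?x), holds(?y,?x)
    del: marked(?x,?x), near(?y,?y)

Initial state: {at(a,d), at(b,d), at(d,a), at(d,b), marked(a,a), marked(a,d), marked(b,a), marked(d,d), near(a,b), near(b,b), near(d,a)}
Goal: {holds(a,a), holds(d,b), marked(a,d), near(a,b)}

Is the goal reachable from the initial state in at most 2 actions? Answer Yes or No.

1. free(a,d)  →  {at(a,d), at(b,d), at(d,b), holds(a,d), marked(a,a), marked(a,d), marked(b,a), marked(d,d), near(a,a), near(a,b), near(b,b), near(d,a)}
2. free(d,b)  →  {at(a,d), at(d,b), holds(a,d), holds(d,b), marked(a,a), marked(a,d), marked(b,a), marked(d,d), near(a,a), near(a,b), near(b,b), near(d,a), near(d,d)}
3. step(a,a)  →  {at(a,d), at(d,b), holds(a,a), holds(a,d), holds(d,b), marked(a,d), marked(b,a), marked(d,d), near(a,b), near(b,b), near(d,a), near(d,d)}
optimal plan length = 3; 3 > 2

No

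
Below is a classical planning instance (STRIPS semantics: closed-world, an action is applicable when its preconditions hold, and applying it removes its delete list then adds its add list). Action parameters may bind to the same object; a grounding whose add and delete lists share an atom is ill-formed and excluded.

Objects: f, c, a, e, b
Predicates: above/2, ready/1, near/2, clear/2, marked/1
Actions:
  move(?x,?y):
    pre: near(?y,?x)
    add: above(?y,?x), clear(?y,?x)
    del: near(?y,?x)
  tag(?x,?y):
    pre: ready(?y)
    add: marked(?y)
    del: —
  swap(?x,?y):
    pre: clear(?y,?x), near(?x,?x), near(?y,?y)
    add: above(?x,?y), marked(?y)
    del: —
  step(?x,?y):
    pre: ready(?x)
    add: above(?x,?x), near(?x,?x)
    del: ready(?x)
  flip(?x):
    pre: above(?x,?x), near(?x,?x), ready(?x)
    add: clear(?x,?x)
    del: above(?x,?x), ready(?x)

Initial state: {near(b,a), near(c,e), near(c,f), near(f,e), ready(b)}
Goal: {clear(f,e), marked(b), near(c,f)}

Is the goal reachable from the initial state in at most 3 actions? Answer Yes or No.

1. move(e,f)  →  {above(f,e), clear(f,e), near(b,a), near(c,e), near(c,f), ready(b)}
2. tag(f,b)  →  {above(f,e), clear(f,e), marked(b), near(b,a), near(c,e), near(c,f), ready(b)}
optimal plan length = 2; 2 ≤ 3

Yes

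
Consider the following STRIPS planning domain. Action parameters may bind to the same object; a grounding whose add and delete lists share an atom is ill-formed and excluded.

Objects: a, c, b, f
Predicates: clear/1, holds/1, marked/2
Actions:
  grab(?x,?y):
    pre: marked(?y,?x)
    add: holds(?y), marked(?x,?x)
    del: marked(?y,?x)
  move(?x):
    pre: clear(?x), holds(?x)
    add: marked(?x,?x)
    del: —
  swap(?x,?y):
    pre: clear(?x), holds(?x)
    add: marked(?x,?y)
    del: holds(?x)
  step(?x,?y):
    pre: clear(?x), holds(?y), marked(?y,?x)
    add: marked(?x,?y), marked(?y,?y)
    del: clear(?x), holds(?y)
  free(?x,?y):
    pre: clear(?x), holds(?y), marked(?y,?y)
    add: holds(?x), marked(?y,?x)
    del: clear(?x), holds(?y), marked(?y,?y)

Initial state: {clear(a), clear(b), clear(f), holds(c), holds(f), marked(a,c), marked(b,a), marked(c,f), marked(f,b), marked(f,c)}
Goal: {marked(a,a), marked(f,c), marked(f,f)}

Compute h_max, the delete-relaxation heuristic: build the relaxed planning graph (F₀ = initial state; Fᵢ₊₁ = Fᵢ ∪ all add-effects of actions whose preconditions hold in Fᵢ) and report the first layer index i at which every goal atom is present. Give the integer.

1

F0 = init (10 atoms)
F1 = F0 ∪ {holds(a), holds(b), marked(a,a), marked(b,b), marked(b,f), marked(c,c), marked(f,a), marked(f,f)}  (18 atoms)
goal ⊆ F1  ⇒  h_max = 1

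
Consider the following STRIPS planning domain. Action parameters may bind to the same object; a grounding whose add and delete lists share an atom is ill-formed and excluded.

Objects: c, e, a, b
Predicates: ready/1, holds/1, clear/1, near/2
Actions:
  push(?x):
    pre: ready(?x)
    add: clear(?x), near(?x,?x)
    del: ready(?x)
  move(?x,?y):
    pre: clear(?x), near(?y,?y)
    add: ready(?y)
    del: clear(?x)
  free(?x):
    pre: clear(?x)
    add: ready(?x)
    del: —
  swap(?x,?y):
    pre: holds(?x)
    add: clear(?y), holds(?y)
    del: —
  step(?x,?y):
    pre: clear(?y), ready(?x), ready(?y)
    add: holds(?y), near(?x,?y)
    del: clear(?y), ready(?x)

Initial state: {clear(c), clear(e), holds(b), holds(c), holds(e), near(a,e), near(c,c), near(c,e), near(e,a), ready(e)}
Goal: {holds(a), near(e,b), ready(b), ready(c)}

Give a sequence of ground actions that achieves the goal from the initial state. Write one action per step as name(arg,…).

move(c,c); swap(c,a); swap(c,b); free(b); step(e,b)

1. move(c,c)  →  {clear(e), holds(b), holds(c), holds(e), near(a,e), near(c,c), near(c,e), near(e,a), ready(c), ready(e)}
2. swap(c,a)  →  {clear(a), clear(e), holds(a), holds(b), holds(c), holds(e), near(a,e), near(c,c), near(c,e), near(e,a), ready(c), ready(e)}
3. swap(c,b)  →  {clear(a), clear(b), clear(e), holds(a), holds(b), holds(c), holds(e), near(a,e), near(c,c), near(c,e), near(e,a), ready(c), ready(e)}
4. free(b)  →  {clear(a), clear(b), clear(e), holds(a), holds(b), holds(c), holds(e), near(a,e), near(c,c), near(c,e), near(e,a), ready(b), ready(c), ready(e)}
5. step(e,b)  →  {clear(a), clear(e), holds(a), holds(b), holds(c), holds(e), near(a,e), near(c,c), near(c,e), near(e,a), near(e,b), ready(b), ready(c)}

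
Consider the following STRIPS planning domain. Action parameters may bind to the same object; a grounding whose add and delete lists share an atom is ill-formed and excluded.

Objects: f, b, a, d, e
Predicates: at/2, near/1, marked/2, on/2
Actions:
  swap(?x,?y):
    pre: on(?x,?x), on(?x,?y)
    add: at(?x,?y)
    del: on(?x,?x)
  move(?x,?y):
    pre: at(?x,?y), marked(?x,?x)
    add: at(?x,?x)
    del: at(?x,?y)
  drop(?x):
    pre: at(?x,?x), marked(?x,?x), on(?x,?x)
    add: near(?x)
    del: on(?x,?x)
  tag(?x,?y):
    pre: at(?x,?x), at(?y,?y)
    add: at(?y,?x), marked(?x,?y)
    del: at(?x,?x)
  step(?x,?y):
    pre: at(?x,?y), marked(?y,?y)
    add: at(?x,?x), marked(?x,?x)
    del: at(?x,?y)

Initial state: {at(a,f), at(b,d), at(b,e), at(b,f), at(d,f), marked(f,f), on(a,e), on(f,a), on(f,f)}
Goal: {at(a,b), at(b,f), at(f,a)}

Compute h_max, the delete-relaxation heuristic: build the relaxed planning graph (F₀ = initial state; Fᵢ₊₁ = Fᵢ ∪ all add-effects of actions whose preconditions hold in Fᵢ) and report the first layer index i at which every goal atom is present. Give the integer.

2

F0 = init (9 atoms)
F1 = F0 ∪ {at(a,a), at(b,b), at(d,d), at(f,a), at(f,f), marked(a,a), marked(b,b), marked(d,d)}  (17 atoms)
F2 = F1 ∪ {at(a,b), at(a,d), at(b,a), at(d,a), at(d,b), at(f,b), at(f,d), marked(a,b), marked(a,d), marked(a,f), marked(b,a), marked(b,d), marked(b,f), marked(d,a), marked(d,b), marked(d,f), marked(f,a), marked(f,b), marked(f,d), near(f)}  (37 atoms)
goal ⊆ F2  ⇒  h_max = 2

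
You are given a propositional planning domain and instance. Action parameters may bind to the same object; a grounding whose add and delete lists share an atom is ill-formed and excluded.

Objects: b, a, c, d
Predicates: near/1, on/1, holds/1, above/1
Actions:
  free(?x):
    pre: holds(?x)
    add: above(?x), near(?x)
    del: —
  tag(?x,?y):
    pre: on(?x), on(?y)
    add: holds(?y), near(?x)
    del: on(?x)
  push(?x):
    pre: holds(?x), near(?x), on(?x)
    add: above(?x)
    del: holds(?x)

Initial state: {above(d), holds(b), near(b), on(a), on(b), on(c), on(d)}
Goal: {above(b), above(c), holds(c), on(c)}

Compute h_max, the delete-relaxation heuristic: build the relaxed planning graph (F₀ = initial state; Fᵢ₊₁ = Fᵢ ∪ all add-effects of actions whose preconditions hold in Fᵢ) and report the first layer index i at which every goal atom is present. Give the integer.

F0 = init (7 atoms)
F1 = F0 ∪ {above(b), holds(a), holds(c), holds(d), near(a), near(c), near(d)}  (14 atoms)
F2 = F1 ∪ {above(a), above(c)}  (16 atoms)
goal ⊆ F2  ⇒  h_max = 2

2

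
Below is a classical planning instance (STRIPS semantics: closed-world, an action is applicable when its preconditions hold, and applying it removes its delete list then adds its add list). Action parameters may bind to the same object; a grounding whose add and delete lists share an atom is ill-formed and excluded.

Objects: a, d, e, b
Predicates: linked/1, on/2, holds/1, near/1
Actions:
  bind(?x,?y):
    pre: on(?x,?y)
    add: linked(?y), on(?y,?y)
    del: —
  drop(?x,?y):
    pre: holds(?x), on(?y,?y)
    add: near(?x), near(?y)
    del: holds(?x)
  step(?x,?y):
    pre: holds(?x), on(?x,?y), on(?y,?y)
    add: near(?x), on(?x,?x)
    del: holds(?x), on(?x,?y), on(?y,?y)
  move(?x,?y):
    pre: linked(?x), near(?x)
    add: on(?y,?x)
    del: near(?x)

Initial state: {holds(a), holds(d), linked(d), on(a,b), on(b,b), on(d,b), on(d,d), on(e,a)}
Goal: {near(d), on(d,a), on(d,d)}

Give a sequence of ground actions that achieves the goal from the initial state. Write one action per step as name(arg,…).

1. bind(e,a)  →  {holds(a), holds(d), linked(a), linked(d), on(a,a), on(a,b), on(b,b), on(d,b), on(d,d), on(e,a)}
2. drop(a,d)  →  {holds(d), linked(a), linked(d), near(a), near(d), on(a,a), on(a,b), on(b,b), on(d,b), on(d,d), on(e,a)}
3. move(a,d)  →  {holds(d), linked(a), linked(d), near(d), on(a,a), on(a,b), on(b,b), on(d,a), on(d,b), on(d,d), on(e,a)}

bind(e,a); drop(a,d); move(a,d)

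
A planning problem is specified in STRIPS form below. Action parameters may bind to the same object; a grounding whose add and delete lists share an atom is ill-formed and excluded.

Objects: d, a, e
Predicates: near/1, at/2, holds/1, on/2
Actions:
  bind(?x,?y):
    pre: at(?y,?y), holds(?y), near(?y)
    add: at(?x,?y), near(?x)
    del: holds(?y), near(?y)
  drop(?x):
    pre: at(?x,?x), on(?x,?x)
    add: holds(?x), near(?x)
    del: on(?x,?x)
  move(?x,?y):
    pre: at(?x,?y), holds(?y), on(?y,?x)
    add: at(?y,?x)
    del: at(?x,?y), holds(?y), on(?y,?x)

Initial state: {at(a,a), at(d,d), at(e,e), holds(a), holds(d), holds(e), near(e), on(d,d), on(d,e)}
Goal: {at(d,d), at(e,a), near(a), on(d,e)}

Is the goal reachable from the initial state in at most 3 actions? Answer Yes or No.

No

1. bind(a,e)  →  {at(a,a), at(a,e), at(d,d), at(e,e), holds(a), holds(d), near(a), on(d,d), on(d,e)}
2. bind(e,a)  →  {at(a,a), at(a,e), at(d,d), at(e,a), at(e,e), holds(d), near(e), on(d,d), on(d,e)}
3. drop(d)  →  {at(a,a), at(a,e), at(d,d), at(e,a), at(e,e), holds(d), near(d), near(e), on(d,e)}
4. bind(a,d)  →  {at(a,a), at(a,d), at(a,e), at(d,d), at(e,a), at(e,e), near(a), near(e), on(d,e)}
optimal plan length = 4; 4 > 3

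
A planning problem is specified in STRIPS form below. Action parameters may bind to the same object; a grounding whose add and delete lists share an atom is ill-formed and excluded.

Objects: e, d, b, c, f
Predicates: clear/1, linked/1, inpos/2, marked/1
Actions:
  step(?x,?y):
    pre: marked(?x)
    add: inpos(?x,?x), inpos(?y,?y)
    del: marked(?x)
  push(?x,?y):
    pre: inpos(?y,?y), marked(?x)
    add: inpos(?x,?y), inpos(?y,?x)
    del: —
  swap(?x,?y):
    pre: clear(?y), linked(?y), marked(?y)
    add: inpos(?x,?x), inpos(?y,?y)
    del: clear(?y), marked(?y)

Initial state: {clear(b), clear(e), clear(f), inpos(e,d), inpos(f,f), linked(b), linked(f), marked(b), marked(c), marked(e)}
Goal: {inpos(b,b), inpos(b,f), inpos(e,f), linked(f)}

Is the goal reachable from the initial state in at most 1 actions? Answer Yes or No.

1. step(c,b)  →  {clear(b), clear(e), clear(f), inpos(b,b), inpos(c,c), inpos(e,d), inpos(f,f), linked(b), linked(f), marked(b), marked(e)}
2. push(e,f)  →  {clear(b), clear(e), clear(f), inpos(b,b), inpos(c,c), inpos(e,d), inpos(e,f), inpos(f,e), inpos(f,f), linked(b), linked(f), marked(b), marked(e)}
3. push(b,f)  →  {clear(b), clear(e), clear(f), inpos(b,b), inpos(b,f), inpos(c,c), inpos(e,d), inpos(e,f), inpos(f,b), inpos(f,e), inpos(f,f), linked(b), linked(f), marked(b), marked(e)}
optimal plan length = 3; 3 > 1

No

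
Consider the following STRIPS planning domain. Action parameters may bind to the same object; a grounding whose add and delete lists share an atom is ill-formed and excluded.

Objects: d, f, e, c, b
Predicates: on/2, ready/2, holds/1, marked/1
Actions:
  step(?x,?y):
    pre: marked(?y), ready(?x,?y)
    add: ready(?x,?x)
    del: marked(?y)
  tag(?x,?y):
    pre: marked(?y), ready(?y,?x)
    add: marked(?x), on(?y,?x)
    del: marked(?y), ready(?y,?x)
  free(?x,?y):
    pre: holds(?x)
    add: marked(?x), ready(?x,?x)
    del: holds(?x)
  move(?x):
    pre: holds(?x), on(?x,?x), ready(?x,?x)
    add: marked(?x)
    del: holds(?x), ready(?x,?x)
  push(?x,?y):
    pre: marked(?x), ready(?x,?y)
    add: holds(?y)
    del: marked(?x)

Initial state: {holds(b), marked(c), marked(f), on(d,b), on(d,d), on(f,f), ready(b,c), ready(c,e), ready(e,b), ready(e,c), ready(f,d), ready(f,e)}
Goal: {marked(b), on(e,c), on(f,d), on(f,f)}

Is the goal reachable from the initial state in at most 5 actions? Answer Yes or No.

1. tag(d,f)  →  {holds(b), marked(c), marked(d), on(d,b), on(d,d), on(f,d), on(f,f), ready(b,c), ready(c,e), ready(e,b), ready(e,c), ready(f,e)}
2. tag(e,c)  →  {holds(b), marked(d), marked(e), on(c,e), on(d,b), on(d,d), on(f,d), on(f,f), ready(b,c), ready(e,b), ready(e,c), ready(f,e)}
3. tag(c,e)  →  {holds(b), marked(c), marked(d), on(c,e), on(d,b), on(d,d), on(e,c), on(f,d), on(f,f), ready(b,c), ready(e,b), ready(f,e)}
4. free(b,d)  →  {marked(b), marked(c), marked(d), on(c,e), on(d,b), on(d,d), on(e,c), on(f,d), on(f,f), ready(b,b), ready(b,c), ready(e,b), ready(f,e)}
optimal plan length = 4; 4 ≤ 5

Yes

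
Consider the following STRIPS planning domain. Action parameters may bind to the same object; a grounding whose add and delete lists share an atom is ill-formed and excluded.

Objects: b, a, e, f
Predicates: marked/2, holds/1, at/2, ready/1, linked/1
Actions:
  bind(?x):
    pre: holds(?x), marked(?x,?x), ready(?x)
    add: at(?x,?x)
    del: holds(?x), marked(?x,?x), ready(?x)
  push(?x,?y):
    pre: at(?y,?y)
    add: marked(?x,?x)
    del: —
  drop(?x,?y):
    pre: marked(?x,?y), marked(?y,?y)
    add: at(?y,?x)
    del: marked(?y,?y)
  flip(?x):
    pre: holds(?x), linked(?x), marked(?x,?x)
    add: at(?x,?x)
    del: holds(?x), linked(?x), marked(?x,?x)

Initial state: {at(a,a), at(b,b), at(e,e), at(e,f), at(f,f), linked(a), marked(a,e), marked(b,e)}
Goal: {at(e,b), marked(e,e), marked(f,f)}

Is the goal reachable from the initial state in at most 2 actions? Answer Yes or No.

No

1. push(e,b)  →  {at(a,a), at(b,b), at(e,e), at(e,f), at(f,f), linked(a), marked(a,e), marked(b,e), marked(e,e)}
2. push(f,b)  →  {at(a,a), at(b,b), at(e,e), at(e,f), at(f,f), linked(a), marked(a,e), marked(b,e), marked(e,e), marked(f,f)}
3. drop(b,e)  →  {at(a,a), at(b,b), at(e,b), at(e,e), at(e,f), at(f,f), linked(a), marked(a,e), marked(b,e), marked(f,f)}
4. push(e,b)  →  {at(a,a), at(b,b), at(e,b), at(e,e), at(e,f), at(f,f), linked(a), marked(a,e), marked(b,e), marked(e,e), marked(f,f)}
optimal plan length = 4; 4 > 2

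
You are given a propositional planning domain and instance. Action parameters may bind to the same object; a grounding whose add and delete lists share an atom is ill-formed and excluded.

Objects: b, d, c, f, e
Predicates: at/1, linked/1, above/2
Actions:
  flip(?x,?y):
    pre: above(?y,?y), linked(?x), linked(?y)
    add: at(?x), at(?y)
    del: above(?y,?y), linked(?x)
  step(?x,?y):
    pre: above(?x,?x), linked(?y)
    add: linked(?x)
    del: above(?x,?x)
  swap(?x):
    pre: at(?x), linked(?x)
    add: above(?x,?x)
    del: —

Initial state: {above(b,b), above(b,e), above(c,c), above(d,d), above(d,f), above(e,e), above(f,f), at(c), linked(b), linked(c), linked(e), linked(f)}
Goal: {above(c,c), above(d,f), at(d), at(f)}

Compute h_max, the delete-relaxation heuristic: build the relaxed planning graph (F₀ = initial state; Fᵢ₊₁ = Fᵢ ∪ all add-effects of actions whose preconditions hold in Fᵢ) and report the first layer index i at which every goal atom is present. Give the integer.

F0 = init (12 atoms)
F1 = F0 ∪ {at(b), at(e), at(f), linked(d)}  (16 atoms)
F2 = F1 ∪ {at(d)}  (17 atoms)
goal ⊆ F2  ⇒  h_max = 2

2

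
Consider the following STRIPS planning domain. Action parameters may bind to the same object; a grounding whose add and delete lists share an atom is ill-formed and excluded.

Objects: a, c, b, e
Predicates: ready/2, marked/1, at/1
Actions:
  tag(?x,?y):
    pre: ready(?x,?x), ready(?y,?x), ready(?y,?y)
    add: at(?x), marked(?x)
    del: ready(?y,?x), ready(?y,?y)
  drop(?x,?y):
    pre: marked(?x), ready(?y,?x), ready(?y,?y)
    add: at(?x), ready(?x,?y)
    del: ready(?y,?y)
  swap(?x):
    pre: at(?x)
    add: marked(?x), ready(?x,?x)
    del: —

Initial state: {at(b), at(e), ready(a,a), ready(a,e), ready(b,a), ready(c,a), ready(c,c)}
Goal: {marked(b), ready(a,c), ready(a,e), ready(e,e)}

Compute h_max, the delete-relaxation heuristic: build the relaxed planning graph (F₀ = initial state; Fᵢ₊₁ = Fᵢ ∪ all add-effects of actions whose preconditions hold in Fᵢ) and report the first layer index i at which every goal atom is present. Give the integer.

F0 = init (7 atoms)
F1 = F0 ∪ {at(a), at(c), marked(a), marked(b), marked(c), marked(e), ready(b,b), ready(e,e)}  (15 atoms)
F2 = F1 ∪ {ready(a,b), ready(a,c), ready(e,a)}  (18 atoms)
goal ⊆ F2  ⇒  h_max = 2

2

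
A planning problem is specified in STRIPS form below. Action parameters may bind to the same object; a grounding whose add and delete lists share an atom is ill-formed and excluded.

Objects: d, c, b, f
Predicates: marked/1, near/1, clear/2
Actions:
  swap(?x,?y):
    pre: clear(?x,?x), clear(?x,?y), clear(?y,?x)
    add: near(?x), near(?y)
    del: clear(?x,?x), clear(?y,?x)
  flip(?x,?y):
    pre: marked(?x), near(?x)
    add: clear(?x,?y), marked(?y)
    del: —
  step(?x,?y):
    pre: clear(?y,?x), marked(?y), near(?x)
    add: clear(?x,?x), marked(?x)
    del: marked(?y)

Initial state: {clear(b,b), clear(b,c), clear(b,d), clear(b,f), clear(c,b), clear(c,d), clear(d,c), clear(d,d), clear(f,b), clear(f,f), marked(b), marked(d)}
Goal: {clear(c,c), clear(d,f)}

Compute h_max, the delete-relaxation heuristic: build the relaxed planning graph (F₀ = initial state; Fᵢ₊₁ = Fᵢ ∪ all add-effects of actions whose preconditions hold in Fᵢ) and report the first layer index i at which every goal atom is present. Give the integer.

F0 = init (12 atoms)
F1 = F0 ∪ {near(b), near(c), near(d), near(f)}  (16 atoms)
F2 = F1 ∪ {clear(c,c), clear(d,b), clear(d,f), marked(c), marked(f)}  (21 atoms)
goal ⊆ F2  ⇒  h_max = 2

2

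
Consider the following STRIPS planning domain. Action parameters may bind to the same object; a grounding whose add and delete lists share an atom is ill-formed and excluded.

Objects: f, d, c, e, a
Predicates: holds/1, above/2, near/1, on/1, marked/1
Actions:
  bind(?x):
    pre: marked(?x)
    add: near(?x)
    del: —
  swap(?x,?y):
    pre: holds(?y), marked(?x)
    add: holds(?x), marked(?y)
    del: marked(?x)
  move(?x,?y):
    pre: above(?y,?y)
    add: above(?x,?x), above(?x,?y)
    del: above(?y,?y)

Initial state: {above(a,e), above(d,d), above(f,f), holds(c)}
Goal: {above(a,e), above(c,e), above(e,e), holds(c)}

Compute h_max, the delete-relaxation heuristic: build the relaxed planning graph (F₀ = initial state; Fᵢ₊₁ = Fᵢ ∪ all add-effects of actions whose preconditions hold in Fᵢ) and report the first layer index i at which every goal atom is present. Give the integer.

F0 = init (4 atoms)
F1 = F0 ∪ {above(a,a), above(a,d), above(a,f), above(c,c), above(c,d), above(c,f), above(d,f), above(e,d), above(e,e), above(e,f), above(f,d)}  (15 atoms)
F2 = F1 ∪ {above(a,c), above(c,a), above(c,e), above(d,a), above(d,c), above(d,e), above(e,a), above(e,c), above(f,a), above(f,c), above(f,e)}  (26 atoms)
goal ⊆ F2  ⇒  h_max = 2

2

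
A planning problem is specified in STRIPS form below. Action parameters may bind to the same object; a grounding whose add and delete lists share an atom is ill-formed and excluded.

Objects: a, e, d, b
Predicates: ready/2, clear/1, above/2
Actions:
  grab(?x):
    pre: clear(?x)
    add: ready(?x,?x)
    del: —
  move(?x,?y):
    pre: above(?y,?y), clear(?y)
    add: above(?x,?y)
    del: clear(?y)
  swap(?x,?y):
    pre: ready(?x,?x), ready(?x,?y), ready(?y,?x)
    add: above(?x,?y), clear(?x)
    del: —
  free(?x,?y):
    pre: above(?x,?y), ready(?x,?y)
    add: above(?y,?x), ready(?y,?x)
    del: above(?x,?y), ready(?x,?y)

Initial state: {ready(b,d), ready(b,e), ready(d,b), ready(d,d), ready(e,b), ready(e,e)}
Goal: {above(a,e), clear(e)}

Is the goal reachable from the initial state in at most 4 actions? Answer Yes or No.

1. swap(e,e)  →  {above(e,e), clear(e), ready(b,d), ready(b,e), ready(d,b), ready(d,d), ready(e,b), ready(e,e)}
2. move(a,e)  →  {above(a,e), above(e,e), ready(b,d), ready(b,e), ready(d,b), ready(d,d), ready(e,b), ready(e,e)}
3. swap(e,e)  →  {above(a,e), above(e,e), clear(e), ready(b,d), ready(b,e), ready(d,b), ready(d,d), ready(e,b), ready(e,e)}
optimal plan length = 3; 3 ≤ 4

Yes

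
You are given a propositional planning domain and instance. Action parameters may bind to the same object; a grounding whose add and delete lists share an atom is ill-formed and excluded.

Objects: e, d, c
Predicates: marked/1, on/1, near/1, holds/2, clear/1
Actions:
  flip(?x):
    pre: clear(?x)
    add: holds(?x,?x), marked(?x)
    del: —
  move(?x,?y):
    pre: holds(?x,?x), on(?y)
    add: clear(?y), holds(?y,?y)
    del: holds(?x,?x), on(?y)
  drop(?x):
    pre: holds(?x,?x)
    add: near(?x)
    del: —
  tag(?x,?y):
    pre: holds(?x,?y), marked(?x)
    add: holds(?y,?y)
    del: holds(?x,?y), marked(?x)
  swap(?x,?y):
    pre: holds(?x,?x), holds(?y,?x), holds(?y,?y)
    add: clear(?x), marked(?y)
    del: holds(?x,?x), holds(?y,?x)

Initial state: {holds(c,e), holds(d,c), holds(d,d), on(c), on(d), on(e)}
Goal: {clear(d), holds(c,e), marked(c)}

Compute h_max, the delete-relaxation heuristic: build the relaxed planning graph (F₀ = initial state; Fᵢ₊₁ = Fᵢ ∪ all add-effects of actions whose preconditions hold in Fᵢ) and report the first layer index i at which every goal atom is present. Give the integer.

2

F0 = init (6 atoms)
F1 = F0 ∪ {clear(c), clear(d), clear(e), holds(c,c), holds(e,e), marked(d), near(d)}  (13 atoms)
F2 = F1 ∪ {marked(c), marked(e), near(c), near(e)}  (17 atoms)
goal ⊆ F2  ⇒  h_max = 2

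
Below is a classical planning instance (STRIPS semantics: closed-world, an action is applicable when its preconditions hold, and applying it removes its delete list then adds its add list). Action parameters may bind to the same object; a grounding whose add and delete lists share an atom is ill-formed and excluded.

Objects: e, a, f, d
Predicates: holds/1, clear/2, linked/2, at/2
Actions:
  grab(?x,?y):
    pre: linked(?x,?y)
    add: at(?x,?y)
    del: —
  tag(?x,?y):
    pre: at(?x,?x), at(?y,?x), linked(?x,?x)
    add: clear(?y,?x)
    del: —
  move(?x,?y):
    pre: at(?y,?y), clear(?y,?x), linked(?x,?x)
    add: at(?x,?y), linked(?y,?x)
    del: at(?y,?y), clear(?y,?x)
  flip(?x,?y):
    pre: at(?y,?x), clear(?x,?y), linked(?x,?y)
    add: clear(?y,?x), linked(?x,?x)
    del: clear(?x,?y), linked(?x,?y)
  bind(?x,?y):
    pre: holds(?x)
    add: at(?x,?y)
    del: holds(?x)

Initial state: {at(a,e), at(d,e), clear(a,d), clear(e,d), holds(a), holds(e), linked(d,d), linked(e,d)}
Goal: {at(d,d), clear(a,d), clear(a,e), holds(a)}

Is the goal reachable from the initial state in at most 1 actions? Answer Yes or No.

No

1. grab(d,d)  →  {at(a,e), at(d,d), at(d,e), clear(a,d), clear(e,d), holds(a), holds(e), linked(d,d), linked(e,d)}
2. flip(e,d)  →  {at(a,e), at(d,d), at(d,e), clear(a,d), clear(d,e), holds(a), holds(e), linked(d,d), linked(e,e)}
3. grab(e,e)  →  {at(a,e), at(d,d), at(d,e), at(e,e), clear(a,d), clear(d,e), holds(a), holds(e), linked(d,d), linked(e,e)}
4. tag(e,a)  →  {at(a,e), at(d,d), at(d,e), at(e,e), clear(a,d), clear(a,e), clear(d,e), holds(a), holds(e), linked(d,d), linked(e,e)}
optimal plan length = 4; 4 > 1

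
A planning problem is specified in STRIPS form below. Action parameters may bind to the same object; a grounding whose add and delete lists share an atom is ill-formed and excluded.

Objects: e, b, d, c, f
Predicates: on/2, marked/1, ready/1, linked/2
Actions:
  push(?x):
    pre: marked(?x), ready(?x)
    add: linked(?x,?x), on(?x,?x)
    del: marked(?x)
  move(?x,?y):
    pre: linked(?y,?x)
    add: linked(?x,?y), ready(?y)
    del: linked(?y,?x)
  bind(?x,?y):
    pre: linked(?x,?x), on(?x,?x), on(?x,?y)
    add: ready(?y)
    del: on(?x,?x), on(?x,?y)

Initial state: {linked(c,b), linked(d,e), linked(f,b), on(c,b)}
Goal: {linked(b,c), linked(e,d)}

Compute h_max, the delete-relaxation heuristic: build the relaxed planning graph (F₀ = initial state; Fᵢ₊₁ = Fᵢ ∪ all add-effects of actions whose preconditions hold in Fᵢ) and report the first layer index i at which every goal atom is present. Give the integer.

1

F0 = init (4 atoms)
F1 = F0 ∪ {linked(b,c), linked(b,f), linked(e,d), ready(c), ready(d), ready(f)}  (10 atoms)
goal ⊆ F1  ⇒  h_max = 1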